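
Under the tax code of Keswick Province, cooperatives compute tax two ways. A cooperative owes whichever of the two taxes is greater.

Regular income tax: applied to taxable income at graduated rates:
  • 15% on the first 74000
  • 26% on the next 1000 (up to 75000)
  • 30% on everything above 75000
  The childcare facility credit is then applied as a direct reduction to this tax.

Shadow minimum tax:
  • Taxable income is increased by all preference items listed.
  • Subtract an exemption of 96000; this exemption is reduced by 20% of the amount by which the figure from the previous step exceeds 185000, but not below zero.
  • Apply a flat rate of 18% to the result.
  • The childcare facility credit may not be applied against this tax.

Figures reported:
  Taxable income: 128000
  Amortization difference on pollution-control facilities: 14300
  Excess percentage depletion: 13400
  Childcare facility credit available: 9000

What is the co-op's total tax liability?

Shadow minimum tax:
  Adjusted income: 128000 + 14300 + 13400 = 155700
  Exemption: 155700 ≤ 185000, so full 96000 applies
  Base: 155700 − 96000 = 59700
  59700 × 18% = 10746

Regular income tax:
  74000 × 15% = 11100
  1000 × 26% = 260
  53000 × 30% = 15900
  → 27260
  Less childcare facility credit 9000 → 18260

18260 > 10746, so the regular income tax governs.

18260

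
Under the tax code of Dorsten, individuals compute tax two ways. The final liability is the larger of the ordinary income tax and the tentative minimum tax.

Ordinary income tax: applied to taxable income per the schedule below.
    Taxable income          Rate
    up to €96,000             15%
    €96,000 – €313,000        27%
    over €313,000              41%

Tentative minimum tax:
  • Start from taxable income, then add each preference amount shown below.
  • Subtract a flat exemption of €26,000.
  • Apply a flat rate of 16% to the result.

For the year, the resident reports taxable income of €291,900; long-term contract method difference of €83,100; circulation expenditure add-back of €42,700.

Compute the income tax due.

€67,293

Ordinary income tax:
  €96,000 × 15% = €14,400
  €195,900 × 27% = €52,893
  → €67,293

Tentative minimum tax:
  Adjusted income: €291,900 + €83,100 + €42,700 = €417,700
  Less exemption €26,000 → base €391,700
  €391,700 × 16% = €62,672

€67,293 > €62,672, so the ordinary income tax governs.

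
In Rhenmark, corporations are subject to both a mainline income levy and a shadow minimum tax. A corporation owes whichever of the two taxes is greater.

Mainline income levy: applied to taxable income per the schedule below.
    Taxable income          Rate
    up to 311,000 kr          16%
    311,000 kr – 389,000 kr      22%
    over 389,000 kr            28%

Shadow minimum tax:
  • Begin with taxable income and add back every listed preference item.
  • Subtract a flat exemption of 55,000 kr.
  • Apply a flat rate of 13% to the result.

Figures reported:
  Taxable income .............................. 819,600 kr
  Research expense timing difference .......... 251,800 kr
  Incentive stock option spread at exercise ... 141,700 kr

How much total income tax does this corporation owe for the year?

Mainline income levy:
  311,000 kr × 16% = 49,760 kr
  78,000 kr × 22% = 17,160 kr
  430,600 kr × 28% = 120,568 kr
  → 187,488 kr

Shadow minimum tax:
  Adjusted income: 819,600 kr + 251,800 kr + 141,700 kr = 1,213,100 kr
  Less exemption 55,000 kr → base 1,158,100 kr
  1,158,100 kr × 13% = 150,553 kr

187,488 kr > 150,553 kr, so the mainline income levy governs.

187,488 kr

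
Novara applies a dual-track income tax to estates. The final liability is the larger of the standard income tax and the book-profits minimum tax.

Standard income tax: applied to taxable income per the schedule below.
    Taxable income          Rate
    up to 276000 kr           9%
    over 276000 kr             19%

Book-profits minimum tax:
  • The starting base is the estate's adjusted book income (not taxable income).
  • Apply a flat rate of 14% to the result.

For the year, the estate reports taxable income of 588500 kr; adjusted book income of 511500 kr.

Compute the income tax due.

Book-profits minimum tax:
  Base (adjusted book income): 511500 kr
  511500 kr × 14% = 71610 kr

Standard income tax:
  276000 kr × 9% = 24840 kr
  312500 kr × 19% = 59375 kr
  → 84215 kr

84215 kr > 71610 kr, so the standard income tax governs.

84215 kr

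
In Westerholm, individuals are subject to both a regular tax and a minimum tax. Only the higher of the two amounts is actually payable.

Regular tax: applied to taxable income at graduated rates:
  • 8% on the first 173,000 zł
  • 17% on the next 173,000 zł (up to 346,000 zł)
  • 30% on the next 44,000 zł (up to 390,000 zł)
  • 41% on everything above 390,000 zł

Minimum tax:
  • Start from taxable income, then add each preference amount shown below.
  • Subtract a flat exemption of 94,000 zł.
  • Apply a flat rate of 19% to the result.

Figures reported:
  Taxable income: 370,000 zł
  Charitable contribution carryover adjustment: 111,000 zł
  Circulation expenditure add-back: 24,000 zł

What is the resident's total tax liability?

78,090 zł

Minimum tax:
  Adjusted income: 370,000 zł + 111,000 zł + 24,000 zł = 505,000 zł
  Less exemption 94,000 zł → base 411,000 zł
  411,000 zł × 19% = 78,090 zł

Regular tax:
  173,000 zł × 8% = 13,840 zł
  173,000 zł × 17% = 29,410 zł
  24,000 zł × 30% = 7,200 zł
  → 50,450 zł

78,090 zł > 50,450 zł, so the minimum tax is the binding amount.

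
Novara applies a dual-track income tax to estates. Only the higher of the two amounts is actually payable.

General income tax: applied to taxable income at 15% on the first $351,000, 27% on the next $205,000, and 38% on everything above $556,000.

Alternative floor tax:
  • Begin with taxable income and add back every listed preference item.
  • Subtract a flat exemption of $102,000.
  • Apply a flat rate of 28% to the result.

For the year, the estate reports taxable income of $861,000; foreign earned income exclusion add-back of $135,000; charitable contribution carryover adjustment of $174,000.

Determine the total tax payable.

Alternative floor tax:
  Adjusted income: $861,000 + $135,000 + $174,000 = $1,170,000
  Less exemption $102,000 → base $1,068,000
  $1,068,000 × 28% = $299,040

General income tax:
  $351,000 × 15% = $52,650
  $205,000 × 27% = $55,350
  $305,000 × 38% = $115,900
  → $223,900

$299,040 > $223,900, so the alternative floor tax is the binding amount.

$299,040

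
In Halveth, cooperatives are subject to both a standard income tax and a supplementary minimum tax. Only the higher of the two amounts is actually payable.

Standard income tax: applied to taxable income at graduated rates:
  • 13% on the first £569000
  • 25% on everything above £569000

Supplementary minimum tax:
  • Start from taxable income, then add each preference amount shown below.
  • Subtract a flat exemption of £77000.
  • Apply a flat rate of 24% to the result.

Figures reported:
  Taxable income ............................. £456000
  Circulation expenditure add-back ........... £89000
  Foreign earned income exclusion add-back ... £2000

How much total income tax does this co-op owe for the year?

£112800

Standard income tax:
  £456000 × 13% = £59280

Supplementary minimum tax:
  Adjusted income: £456000 + £89000 + £2000 = £547000
  Less exemption £77000 → base £470000
  £470000 × 24% = £112800

£112800 > £59280, so the supplementary minimum tax is the binding amount.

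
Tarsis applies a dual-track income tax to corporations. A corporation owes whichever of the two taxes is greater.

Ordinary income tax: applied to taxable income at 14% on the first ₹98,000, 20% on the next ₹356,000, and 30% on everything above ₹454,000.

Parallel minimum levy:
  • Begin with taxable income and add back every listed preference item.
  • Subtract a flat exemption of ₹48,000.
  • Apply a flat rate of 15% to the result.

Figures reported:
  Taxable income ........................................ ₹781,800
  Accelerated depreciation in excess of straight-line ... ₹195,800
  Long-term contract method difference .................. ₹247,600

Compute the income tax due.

Ordinary income tax:
  ₹98,000 × 14% = ₹13,720
  ₹356,000 × 20% = ₹71,200
  ₹327,800 × 30% = ₹98,340
  → ₹183,260

Parallel minimum levy:
  Adjusted income: ₹781,800 + ₹195,800 + ₹247,600 = ₹1,225,200
  Less exemption ₹48,000 → base ₹1,177,200
  ₹1,177,200 × 15% = ₹176,580

₹183,260 > ₹176,580, so the ordinary income tax governs.

₹183,260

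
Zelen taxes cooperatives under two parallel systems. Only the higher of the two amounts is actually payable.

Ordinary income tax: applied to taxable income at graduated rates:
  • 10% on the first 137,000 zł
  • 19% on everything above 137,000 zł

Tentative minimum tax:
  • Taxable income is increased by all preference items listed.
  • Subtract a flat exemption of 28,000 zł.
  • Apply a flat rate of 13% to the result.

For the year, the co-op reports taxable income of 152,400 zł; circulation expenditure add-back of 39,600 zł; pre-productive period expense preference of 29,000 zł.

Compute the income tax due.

Tentative minimum tax:
  Adjusted income: 152,400 zł + 39,600 zł + 29,000 zł = 221,000 zł
  Less exemption 28,000 zł → base 193,000 zł
  193,000 zł × 13% = 25,090 zł

Ordinary income tax:
  137,000 zł × 10% = 13,700 zł
  15,400 zł × 19% = 2,926 zł
  → 16,626 zł

25,090 zł > 16,626 zł, so the tentative minimum tax is the binding amount.

25,090 zł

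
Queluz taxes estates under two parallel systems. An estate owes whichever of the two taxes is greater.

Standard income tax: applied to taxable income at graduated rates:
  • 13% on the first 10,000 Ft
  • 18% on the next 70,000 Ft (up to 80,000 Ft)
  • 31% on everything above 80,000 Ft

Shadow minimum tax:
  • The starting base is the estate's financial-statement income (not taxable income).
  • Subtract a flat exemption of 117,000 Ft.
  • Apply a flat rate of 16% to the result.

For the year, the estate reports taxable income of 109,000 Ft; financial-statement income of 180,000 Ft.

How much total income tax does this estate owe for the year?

Standard income tax:
  10,000 Ft × 13% = 1,300 Ft
  70,000 Ft × 18% = 12,600 Ft
  29,000 Ft × 31% = 8,990 Ft
  → 22,890 Ft

Shadow minimum tax:
  Base (financial-statement income): 180,000 Ft
  Less exemption 117,000 Ft → base 63,000 Ft
  63,000 Ft × 16% = 10,080 Ft

22,890 Ft > 10,080 Ft, so the standard income tax governs.

22,890 Ft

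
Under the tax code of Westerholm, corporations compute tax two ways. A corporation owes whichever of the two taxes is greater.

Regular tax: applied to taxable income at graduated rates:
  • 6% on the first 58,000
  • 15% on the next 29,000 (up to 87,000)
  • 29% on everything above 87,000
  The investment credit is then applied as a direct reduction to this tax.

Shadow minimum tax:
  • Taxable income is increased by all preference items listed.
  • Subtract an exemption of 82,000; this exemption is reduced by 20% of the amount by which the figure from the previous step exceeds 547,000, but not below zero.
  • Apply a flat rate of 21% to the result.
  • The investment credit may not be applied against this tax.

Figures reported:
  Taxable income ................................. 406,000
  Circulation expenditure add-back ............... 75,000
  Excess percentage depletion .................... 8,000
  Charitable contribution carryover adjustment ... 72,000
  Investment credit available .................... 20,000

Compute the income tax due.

101,178

Shadow minimum tax:
  Adjusted income: 406,000 + 75,000 + 8,000 + 72,000 = 561,000
  Exemption: 82,000 − 20% × (561,000 − 547,000) = 82,000 − 2,800 = 79,200
  Base: 561,000 − 79,200 = 481,800
  481,800 × 21% = 101,178

Regular tax:
  58,000 × 6% = 3,480
  29,000 × 15% = 4,350
  319,000 × 29% = 92,510
  → 100,340
  Less investment credit 20,000 → 80,340

101,178 > 80,340, so the shadow minimum tax is the binding amount.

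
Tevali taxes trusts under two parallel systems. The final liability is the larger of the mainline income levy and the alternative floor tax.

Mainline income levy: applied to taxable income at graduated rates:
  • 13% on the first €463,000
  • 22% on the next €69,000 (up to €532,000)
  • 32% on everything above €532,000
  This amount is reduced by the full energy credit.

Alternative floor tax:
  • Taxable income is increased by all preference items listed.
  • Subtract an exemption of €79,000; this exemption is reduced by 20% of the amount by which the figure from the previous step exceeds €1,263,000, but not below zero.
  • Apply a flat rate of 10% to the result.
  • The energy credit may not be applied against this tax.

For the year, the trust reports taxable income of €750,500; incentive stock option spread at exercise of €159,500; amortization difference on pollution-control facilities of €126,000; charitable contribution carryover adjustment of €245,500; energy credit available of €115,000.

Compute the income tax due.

€120,620

Mainline income levy:
  €463,000 × 13% = €60,190
  €69,000 × 22% = €15,180
  €218,500 × 32% = €69,920
  → €145,290
  Less energy credit €115,000 → €30,290

Alternative floor tax:
  Adjusted income: €750,500 + €159,500 + €126,000 + €245,500 = €1,281,500
  Exemption: €79,000 − 20% × (€1,281,500 − €1,263,000) = €79,000 − €3,700 = €75,300
  Base: €1,281,500 − €75,300 = €1,206,200
  €1,206,200 × 10% = €120,620

€120,620 > €30,290, so the alternative floor tax is the binding amount.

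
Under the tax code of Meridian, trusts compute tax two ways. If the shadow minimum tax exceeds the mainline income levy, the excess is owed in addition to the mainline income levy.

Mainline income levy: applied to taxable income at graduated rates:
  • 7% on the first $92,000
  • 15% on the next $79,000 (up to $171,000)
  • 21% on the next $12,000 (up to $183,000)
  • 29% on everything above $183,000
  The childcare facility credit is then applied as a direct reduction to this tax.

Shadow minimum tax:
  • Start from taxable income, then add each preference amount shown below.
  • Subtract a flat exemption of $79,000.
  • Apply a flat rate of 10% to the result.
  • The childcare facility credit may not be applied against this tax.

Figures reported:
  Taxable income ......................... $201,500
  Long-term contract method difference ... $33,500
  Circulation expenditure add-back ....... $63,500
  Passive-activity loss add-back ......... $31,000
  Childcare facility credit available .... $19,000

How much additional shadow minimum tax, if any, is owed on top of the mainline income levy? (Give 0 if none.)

$17,875

Shadow minimum tax:
  Adjusted income: $201,500 + $33,500 + $63,500 + $31,000 = $329,500
  Less exemption $79,000 → base $250,500
  $250,500 × 10% = $25,050

Mainline income levy:
  $92,000 × 7% = $6,440
  $79,000 × 15% = $11,850
  $12,000 × 21% = $2,520
  $18,500 × 29% = $5,365
  → $26,175
  Less childcare facility credit $19,000 → $7,175

Excess of shadow minimum tax over mainline income levy: $25,050 − $7,175 = $17,875.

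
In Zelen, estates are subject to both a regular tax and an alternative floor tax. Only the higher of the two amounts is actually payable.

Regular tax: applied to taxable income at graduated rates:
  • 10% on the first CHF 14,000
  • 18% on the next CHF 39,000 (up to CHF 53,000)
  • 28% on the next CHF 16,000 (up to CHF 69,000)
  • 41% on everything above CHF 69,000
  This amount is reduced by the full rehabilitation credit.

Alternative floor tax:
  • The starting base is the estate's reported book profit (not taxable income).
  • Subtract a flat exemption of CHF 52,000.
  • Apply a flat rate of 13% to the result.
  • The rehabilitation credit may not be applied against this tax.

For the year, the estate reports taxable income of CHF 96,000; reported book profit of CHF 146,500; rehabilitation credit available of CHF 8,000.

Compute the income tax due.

Regular tax:
  CHF 14,000 × 10% = CHF 1,400
  CHF 39,000 × 18% = CHF 7,020
  CHF 16,000 × 28% = CHF 4,480
  CHF 27,000 × 41% = CHF 11,070
  → CHF 23,970
  Less rehabilitation credit CHF 8,000 → CHF 15,970

Alternative floor tax:
  Base (reported book profit): CHF 146,500
  Less exemption CHF 52,000 → base CHF 94,500
  CHF 94,500 × 13% = CHF 12,285

CHF 15,970 > CHF 12,285, so the regular tax governs.

CHF 15,970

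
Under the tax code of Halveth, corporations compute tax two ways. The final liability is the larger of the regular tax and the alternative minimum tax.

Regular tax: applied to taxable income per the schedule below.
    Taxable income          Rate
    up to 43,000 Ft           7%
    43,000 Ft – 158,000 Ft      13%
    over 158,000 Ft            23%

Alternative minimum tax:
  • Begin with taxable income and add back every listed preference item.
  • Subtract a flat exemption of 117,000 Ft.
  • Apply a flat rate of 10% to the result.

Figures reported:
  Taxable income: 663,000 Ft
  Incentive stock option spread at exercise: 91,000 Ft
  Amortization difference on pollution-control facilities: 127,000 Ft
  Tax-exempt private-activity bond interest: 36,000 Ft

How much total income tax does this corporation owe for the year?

Regular tax:
  43,000 Ft × 7% = 3,010 Ft
  115,000 Ft × 13% = 14,950 Ft
  505,000 Ft × 23% = 116,150 Ft
  → 134,110 Ft

Alternative minimum tax:
  Adjusted income: 663,000 Ft + 91,000 Ft + 127,000 Ft + 36,000 Ft = 917,000 Ft
  Less exemption 117,000 Ft → base 800,000 Ft
  800,000 Ft × 10% = 80,000 Ft

134,110 Ft > 80,000 Ft, so the regular tax governs.

134,110 Ft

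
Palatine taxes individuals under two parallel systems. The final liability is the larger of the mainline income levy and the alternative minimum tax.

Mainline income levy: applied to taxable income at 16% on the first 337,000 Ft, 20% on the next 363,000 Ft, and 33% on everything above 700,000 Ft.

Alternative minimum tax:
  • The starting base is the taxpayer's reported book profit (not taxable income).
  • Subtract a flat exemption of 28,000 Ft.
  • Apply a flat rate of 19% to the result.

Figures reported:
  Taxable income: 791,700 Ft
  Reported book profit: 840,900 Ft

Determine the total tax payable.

156,781 Ft

Mainline income levy:
  337,000 Ft × 16% = 53,920 Ft
  363,000 Ft × 20% = 72,600 Ft
  91,700 Ft × 33% = 30,261 Ft
  → 156,781 Ft

Alternative minimum tax:
  Base (reported book profit): 840,900 Ft
  Less exemption 28,000 Ft → base 812,900 Ft
  812,900 Ft × 19% = 154,451 Ft

156,781 Ft > 154,451 Ft, so the mainline income levy governs.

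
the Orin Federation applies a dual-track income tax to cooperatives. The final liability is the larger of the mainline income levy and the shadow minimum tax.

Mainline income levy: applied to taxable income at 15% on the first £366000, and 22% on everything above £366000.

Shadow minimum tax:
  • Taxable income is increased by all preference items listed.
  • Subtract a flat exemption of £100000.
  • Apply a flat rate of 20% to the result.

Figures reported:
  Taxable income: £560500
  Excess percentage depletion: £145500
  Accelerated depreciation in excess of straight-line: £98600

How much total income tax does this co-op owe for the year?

Mainline income levy:
  £366000 × 15% = £54900
  £194500 × 22% = £42790
  → £97690

Shadow minimum tax:
  Adjusted income: £560500 + £145500 + £98600 = £804600
  Less exemption £100000 → base £704600
  £704600 × 20% = £140920

£140920 > £97690, so the shadow minimum tax is the binding amount.

£140920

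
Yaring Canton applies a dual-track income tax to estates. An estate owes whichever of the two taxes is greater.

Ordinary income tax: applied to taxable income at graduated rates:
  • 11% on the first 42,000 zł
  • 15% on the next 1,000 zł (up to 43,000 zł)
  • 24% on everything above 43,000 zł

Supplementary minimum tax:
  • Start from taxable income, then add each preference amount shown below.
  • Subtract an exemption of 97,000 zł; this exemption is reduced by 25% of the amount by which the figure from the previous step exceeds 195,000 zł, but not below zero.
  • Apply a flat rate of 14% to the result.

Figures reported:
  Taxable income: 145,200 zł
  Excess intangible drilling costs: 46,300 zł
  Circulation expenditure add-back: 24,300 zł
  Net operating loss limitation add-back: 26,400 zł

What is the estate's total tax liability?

29,298 zł

Supplementary minimum tax:
  Adjusted income: 145,200 zł + 46,300 zł + 24,300 zł + 26,400 zł = 242,200 zł
  Exemption: 97,000 zł − 25% × (242,200 zł − 195,000 zł) = 97,000 zł − 11,800 zł = 85,200 zł
  Base: 242,200 zł − 85,200 zł = 157,000 zł
  157,000 zł × 14% = 21,980 zł

Ordinary income tax:
  42,000 zł × 11% = 4,620 zł
  1,000 zł × 15% = 150 zł
  102,200 zł × 24% = 24,528 zł
  → 29,298 zł

29,298 zł > 21,980 zł, so the ordinary income tax governs.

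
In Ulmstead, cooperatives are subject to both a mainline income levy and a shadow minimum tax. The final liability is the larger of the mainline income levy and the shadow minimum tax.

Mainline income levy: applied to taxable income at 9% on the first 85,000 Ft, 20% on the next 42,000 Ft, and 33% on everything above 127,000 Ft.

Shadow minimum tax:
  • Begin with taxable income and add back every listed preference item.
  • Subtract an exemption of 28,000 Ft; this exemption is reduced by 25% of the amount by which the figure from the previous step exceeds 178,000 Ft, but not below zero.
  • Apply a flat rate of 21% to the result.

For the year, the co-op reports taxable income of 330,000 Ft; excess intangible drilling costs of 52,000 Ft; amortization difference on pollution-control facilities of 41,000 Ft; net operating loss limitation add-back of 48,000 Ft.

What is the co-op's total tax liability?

Mainline income levy:
  85,000 Ft × 9% = 7,650 Ft
  42,000 Ft × 20% = 8,400 Ft
  203,000 Ft × 33% = 66,990 Ft
  → 83,040 Ft

Shadow minimum tax:
  Adjusted income: 330,000 Ft + 52,000 Ft + 41,000 Ft + 48,000 Ft = 471,000 Ft
  Exemption: 25% × (471,000 Ft − 178,000 Ft) = 73,250 Ft ≥ 28,000 Ft, so the exemption is fully phased out
  Base: 471,000 Ft − 0 Ft = 471,000 Ft
  471,000 Ft × 21% = 98,910 Ft

98,910 Ft > 83,040 Ft, so the shadow minimum tax is the binding amount.

98,910 Ft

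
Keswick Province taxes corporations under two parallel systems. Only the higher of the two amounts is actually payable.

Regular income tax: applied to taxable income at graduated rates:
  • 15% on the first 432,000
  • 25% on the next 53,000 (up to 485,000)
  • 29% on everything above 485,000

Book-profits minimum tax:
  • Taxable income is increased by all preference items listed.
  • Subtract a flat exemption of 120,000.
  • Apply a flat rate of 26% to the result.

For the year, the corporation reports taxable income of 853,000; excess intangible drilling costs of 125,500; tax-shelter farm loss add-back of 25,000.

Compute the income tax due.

Book-profits minimum tax:
  Adjusted income: 853,000 + 125,500 + 25,000 = 1,003,500
  Less exemption 120,000 → base 883,500
  883,500 × 26% = 229,710

Regular income tax:
  432,000 × 15% = 64,800
  53,000 × 25% = 13,250
  368,000 × 29% = 106,720
  → 184,770

229,710 > 184,770, so the book-profits minimum tax is the binding amount.

229,710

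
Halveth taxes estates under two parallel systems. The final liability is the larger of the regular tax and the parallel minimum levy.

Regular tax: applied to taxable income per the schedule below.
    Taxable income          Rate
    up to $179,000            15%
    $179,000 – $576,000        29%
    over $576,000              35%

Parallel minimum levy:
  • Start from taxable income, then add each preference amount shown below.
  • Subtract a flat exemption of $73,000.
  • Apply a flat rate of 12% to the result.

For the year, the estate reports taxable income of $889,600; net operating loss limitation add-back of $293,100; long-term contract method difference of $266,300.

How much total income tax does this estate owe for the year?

$251,740

Parallel minimum levy:
  Adjusted income: $889,600 + $293,100 + $266,300 = $1,449,000
  Less exemption $73,000 → base $1,376,000
  $1,376,000 × 12% = $165,120

Regular tax:
  $179,000 × 15% = $26,850
  $397,000 × 29% = $115,130
  $313,600 × 35% = $109,760
  → $251,740

$251,740 > $165,120, so the regular tax governs.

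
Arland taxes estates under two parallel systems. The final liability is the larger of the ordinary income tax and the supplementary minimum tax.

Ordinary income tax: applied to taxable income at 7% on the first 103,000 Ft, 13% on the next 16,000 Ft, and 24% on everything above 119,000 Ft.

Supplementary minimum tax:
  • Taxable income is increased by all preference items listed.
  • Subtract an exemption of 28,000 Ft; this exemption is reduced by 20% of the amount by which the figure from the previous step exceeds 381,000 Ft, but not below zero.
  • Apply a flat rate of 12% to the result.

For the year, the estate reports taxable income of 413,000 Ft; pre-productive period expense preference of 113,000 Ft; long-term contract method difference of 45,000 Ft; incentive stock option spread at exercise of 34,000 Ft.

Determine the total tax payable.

79,850 Ft

Supplementary minimum tax:
  Adjusted income: 413,000 Ft + 113,000 Ft + 45,000 Ft + 34,000 Ft = 605,000 Ft
  Exemption: 20% × (605,000 Ft − 381,000 Ft) = 44,800 Ft ≥ 28,000 Ft, so the exemption is fully phased out
  Base: 605,000 Ft − 0 Ft = 605,000 Ft
  605,000 Ft × 12% = 72,600 Ft

Ordinary income tax:
  103,000 Ft × 7% = 7,210 Ft
  16,000 Ft × 13% = 2,080 Ft
  294,000 Ft × 24% = 70,560 Ft
  → 79,850 Ft

79,850 Ft > 72,600 Ft, so the ordinary income tax governs.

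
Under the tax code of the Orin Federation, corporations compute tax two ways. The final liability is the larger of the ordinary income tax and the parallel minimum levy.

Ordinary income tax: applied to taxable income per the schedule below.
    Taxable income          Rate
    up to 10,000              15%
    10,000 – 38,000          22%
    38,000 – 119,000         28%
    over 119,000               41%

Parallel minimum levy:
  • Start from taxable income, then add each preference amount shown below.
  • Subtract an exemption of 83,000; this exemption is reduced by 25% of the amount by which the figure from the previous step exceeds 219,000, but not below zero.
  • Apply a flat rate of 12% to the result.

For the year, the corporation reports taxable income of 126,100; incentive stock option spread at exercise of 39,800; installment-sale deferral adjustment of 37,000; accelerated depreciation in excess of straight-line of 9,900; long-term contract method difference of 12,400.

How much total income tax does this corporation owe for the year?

Ordinary income tax:
  10,000 × 15% = 1,500
  28,000 × 22% = 6,160
  81,000 × 28% = 22,680
  7,100 × 41% = 2,911
  → 33,251

Parallel minimum levy:
  Adjusted income: 126,100 + 39,800 + 37,000 + 9,900 + 12,400 = 225,200
  Exemption: 83,000 − 25% × (225,200 − 219,000) = 83,000 − 1,550 = 81,450
  Base: 225,200 − 81,450 = 143,750
  143,750 × 12% = 17,250

33,251 > 17,250, so the ordinary income tax governs.

33,251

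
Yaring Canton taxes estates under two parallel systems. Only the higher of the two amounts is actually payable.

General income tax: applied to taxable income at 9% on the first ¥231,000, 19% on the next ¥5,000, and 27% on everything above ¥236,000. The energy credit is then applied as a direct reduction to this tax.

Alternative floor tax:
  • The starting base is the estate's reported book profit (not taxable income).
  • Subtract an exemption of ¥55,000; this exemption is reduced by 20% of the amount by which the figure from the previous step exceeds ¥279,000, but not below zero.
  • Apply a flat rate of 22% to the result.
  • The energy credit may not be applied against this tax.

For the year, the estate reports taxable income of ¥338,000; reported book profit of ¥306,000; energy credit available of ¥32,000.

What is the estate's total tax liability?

General income tax:
  ¥231,000 × 9% = ¥20,790
  ¥5,000 × 19% = ¥950
  ¥102,000 × 27% = ¥27,540
  → ¥49,280
  Less energy credit ¥32,000 → ¥17,280

Alternative floor tax:
  Base (reported book profit): ¥306,000
  Exemption: ¥55,000 − 20% × (¥306,000 − ¥279,000) = ¥55,000 − ¥5,400 = ¥49,600
  Base: ¥306,000 − ¥49,600 = ¥256,400
  ¥256,400 × 22% = ¥56,408

¥56,408 > ¥17,280, so the alternative floor tax is the binding amount.

¥56,408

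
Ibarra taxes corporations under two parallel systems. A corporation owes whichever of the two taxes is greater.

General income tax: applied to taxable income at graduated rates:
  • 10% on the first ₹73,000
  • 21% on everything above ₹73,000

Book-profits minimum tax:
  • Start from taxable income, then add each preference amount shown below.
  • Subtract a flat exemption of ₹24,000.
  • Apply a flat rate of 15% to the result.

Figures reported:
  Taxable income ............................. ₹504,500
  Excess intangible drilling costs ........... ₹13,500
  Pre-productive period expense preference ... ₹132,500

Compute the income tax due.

Book-profits minimum tax:
  Adjusted income: ₹504,500 + ₹13,500 + ₹132,500 = ₹650,500
  Less exemption ₹24,000 → base ₹626,500
  ₹626,500 × 15% = ₹93,975

General income tax:
  ₹73,000 × 10% = ₹7,300
  ₹431,500 × 21% = ₹90,615
  → ₹97,915

₹97,915 > ₹93,975, so the general income tax governs.

₹97,915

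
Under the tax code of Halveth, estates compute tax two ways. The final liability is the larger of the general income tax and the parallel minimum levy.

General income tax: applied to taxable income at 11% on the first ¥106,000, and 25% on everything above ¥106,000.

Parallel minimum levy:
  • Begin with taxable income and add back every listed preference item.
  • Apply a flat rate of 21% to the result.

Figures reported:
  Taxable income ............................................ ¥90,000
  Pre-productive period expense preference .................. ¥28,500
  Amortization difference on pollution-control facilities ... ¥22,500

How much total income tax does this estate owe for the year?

Parallel minimum levy:
  Adjusted income: ¥90,000 + ¥28,500 + ¥22,500 = ¥141,000
  ¥141,000 × 21% = ¥29,610

General income tax:
  ¥90,000 × 11% = ¥9,900

¥29,610 > ¥9,900, so the parallel minimum levy is the binding amount.

¥29,610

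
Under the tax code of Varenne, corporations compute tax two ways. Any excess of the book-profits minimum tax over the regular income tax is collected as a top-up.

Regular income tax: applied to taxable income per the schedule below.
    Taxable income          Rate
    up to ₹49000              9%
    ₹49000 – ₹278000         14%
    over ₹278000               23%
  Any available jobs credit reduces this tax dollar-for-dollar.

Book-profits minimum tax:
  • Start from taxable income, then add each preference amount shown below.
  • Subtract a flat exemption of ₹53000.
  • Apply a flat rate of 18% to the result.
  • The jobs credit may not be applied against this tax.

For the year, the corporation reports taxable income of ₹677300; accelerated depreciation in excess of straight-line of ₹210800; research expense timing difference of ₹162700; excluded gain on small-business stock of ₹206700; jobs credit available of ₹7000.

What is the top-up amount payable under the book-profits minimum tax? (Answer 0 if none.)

Regular income tax:
  ₹49000 × 9% = ₹4410
  ₹229000 × 14% = ₹32060
  ₹399300 × 23% = ₹91839
  → ₹128309
  Less jobs credit ₹7000 → ₹121309

Book-profits minimum tax:
  Adjusted income: ₹677300 + ₹210800 + ₹162700 + ₹206700 = ₹1257500
  Less exemption ₹53000 → base ₹1204500
  ₹1204500 × 18% = ₹216810

Excess of book-profits minimum tax over regular income tax: ₹216810 − ₹121309 = ₹95501.

₹95501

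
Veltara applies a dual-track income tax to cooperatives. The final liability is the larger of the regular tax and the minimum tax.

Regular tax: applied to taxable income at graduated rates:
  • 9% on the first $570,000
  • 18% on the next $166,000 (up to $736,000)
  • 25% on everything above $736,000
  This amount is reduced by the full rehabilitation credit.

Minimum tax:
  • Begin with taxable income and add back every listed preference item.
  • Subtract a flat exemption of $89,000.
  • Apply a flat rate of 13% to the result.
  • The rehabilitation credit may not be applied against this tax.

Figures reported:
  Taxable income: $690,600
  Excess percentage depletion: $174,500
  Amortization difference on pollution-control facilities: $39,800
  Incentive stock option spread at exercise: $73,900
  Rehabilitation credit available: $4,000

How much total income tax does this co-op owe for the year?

Minimum tax:
  Adjusted income: $690,600 + $174,500 + $39,800 + $73,900 = $978,800
  Less exemption $89,000 → base $889,800
  $889,800 × 13% = $115,674

Regular tax:
  $570,000 × 9% = $51,300
  $120,600 × 18% = $21,708
  → $73,008
  Less rehabilitation credit $4,000 → $69,008

$115,674 > $69,008, so the minimum tax is the binding amount.

$115,674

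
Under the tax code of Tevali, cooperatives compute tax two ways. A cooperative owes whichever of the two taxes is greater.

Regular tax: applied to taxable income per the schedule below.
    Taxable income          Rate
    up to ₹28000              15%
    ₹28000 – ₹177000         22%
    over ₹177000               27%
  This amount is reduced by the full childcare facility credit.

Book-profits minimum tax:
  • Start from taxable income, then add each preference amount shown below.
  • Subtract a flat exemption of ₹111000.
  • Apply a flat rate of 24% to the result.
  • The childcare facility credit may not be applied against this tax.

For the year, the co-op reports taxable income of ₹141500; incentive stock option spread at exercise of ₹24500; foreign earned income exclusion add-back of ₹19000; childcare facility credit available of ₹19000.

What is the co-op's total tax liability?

₹17760

Book-profits minimum tax:
  Adjusted income: ₹141500 + ₹24500 + ₹19000 = ₹185000
  Less exemption ₹111000 → base ₹74000
  ₹74000 × 24% = ₹17760

Regular tax:
  ₹28000 × 15% = ₹4200
  ₹113500 × 22% = ₹24970
  → ₹29170
  Less childcare facility credit ₹19000 → ₹10170

₹17760 > ₹10170, so the book-profits minimum tax is the binding amount.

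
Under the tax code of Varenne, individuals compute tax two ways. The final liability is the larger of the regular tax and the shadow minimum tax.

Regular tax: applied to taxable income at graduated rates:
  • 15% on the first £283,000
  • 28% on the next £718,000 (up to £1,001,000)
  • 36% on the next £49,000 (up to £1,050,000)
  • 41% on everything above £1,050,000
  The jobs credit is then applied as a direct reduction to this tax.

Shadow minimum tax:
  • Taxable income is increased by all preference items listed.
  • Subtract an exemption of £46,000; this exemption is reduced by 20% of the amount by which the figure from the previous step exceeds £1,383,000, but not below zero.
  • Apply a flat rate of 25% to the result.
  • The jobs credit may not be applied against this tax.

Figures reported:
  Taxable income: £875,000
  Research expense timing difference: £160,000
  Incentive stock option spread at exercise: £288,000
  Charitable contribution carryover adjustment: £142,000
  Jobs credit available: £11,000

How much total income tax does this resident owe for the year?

£358,850

Shadow minimum tax:
  Adjusted income: £875,000 + £160,000 + £288,000 + £142,000 = £1,465,000
  Exemption: £46,000 − 20% × (£1,465,000 − £1,383,000) = £46,000 − £16,400 = £29,600
  Base: £1,465,000 − £29,600 = £1,435,400
  £1,435,400 × 25% = £358,850

Regular tax:
  £283,000 × 15% = £42,450
  £592,000 × 28% = £165,760
  → £208,210
  Less jobs credit £11,000 → £197,210

£358,850 > £197,210, so the shadow minimum tax is the binding amount.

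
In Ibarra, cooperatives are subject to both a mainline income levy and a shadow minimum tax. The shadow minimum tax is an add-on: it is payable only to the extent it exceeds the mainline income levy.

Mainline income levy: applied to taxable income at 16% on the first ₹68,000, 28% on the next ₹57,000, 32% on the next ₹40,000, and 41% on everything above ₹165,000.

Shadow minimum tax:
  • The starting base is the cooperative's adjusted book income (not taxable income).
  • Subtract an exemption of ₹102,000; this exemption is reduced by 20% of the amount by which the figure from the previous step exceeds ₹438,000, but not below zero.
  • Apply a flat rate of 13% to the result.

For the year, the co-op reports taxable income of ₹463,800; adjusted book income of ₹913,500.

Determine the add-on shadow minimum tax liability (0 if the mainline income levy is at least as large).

₹0

Shadow minimum tax:
  Base (adjusted book income): ₹913,500
  Exemption: ₹102,000 − 20% × (₹913,500 − ₹438,000) = ₹102,000 − ₹95,100 = ₹6,900
  Base: ₹913,500 − ₹6,900 = ₹906,600
  ₹906,600 × 13% = ₹117,858

Mainline income levy:
  ₹68,000 × 16% = ₹10,880
  ₹57,000 × 28% = ₹15,960
  ₹40,000 × 32% = ₹12,800
  ₹298,800 × 41% = ₹122,508
  → ₹162,148

₹117,858 ≤ ₹162,148, so no add-on is due.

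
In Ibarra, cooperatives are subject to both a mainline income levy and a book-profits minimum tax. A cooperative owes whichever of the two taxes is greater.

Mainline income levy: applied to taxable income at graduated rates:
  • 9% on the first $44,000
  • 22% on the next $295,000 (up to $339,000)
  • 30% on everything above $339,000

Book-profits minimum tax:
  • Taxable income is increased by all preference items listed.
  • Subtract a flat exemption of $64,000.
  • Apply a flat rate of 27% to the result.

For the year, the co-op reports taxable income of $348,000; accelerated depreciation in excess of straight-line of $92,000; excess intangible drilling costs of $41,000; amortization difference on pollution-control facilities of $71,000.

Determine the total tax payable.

$131,760

Book-profits minimum tax:
  Adjusted income: $348,000 + $92,000 + $41,000 + $71,000 = $552,000
  Less exemption $64,000 → base $488,000
  $488,000 × 27% = $131,760

Mainline income levy:
  $44,000 × 9% = $3,960
  $295,000 × 22% = $64,900
  $9,000 × 30% = $2,700
  → $71,560

$131,760 > $71,560, so the book-profits minimum tax is the binding amount.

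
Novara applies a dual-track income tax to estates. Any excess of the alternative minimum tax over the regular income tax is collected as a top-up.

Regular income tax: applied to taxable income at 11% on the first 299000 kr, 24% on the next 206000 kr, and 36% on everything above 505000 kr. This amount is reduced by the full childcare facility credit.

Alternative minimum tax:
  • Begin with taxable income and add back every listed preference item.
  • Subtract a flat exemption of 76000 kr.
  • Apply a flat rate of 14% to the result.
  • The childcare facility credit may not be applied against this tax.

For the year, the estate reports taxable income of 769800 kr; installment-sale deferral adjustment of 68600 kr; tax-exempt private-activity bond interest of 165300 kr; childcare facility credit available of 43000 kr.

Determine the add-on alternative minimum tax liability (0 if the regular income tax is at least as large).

Alternative minimum tax:
  Adjusted income: 769800 kr + 68600 kr + 165300 kr = 1003700 kr
  Less exemption 76000 kr → base 927700 kr
  927700 kr × 14% = 129878 kr

Regular income tax:
  299000 kr × 11% = 32890 kr
  206000 kr × 24% = 49440 kr
  264800 kr × 36% = 95328 kr
  → 177658 kr
  Less childcare facility credit 43000 kr → 134658 kr

129878 kr ≤ 134658 kr, so no add-on is due.

0 kr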